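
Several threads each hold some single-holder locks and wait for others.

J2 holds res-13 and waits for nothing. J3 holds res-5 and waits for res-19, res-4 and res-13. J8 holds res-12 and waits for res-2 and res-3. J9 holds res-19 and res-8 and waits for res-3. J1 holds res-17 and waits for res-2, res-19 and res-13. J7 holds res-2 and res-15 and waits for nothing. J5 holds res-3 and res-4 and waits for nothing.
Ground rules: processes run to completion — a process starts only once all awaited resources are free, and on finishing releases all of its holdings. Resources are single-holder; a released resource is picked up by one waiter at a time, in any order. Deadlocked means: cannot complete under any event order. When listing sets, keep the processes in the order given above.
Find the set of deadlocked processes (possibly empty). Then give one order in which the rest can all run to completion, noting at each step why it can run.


No process is deadlocked.
Key observation: every chain of waits terminates; starting from the processes that wait on nothing, all the rest unlock in turn.
A valid finishing order for the others: J2, J5, J9, J7, J1, J8, J3.
Walking it through:
  run J2 (it waits on nothing); releases res-13
  run J5 (it waits on nothing); releases res-3 and res-4
  J9: everything it awaited (res-3) is free; runs, freeing res-19 and res-8
  run J7 (it waits on nothing); releases res-2 and res-15
  J1: everything it awaited (res-2, res-19 and res-13) is free; runs, freeing res-17
  J8: everything it awaited (res-2 and res-3) is free; runs, freeing res-12
  J3: everything it awaited (res-19, res-4 and res-13) is free; runs, freeing res-5


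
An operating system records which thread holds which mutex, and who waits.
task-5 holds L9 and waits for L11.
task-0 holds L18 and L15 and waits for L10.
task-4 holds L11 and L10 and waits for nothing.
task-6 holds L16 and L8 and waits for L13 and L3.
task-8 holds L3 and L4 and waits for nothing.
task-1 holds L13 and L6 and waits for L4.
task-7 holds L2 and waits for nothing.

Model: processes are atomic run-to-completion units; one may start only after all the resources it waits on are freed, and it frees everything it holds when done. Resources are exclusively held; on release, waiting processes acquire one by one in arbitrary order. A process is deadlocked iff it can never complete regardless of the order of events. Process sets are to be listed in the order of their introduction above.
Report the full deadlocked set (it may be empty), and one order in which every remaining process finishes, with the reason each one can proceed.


Nothing here is deadlocked.
Key observation: there is no circular wait here — follow any chain and it reaches a process that is free to run now.
A valid finishing order for the others: task-4, task-5, task-8, task-1, task-0, task-6, task-7.
Step-by-step check:
  run task-4 (it waits on nothing); releases L11 and L10
  run task-5 (all its waits — L11 — are resolved); releases L9
  run task-8 (it waits on nothing); releases L3 and L4
  run task-1 (all its waits — L4 — are resolved); releases L13 and L6
  run task-0 (all its waits — L10 — are resolved); releases L18 and L15
  run task-6 (all its waits — L13 and L3 — are resolved); releases L16 and L8
  run task-7 (it waits on nothing); releases L2


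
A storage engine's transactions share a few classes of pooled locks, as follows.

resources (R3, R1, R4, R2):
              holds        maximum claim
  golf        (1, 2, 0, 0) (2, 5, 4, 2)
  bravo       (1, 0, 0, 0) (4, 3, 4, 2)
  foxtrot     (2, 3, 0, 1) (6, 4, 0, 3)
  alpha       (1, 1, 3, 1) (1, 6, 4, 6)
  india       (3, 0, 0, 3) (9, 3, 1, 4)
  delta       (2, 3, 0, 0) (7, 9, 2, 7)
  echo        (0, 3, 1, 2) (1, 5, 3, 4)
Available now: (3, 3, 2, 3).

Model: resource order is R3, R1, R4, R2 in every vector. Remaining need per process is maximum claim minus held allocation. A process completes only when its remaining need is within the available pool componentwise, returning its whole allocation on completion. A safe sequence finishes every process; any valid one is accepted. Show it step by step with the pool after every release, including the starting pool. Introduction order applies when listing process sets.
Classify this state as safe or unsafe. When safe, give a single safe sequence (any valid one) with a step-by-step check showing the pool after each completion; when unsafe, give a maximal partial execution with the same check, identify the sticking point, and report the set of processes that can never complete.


The state is SAFE; one workable sequence: echo, alpha, foxtrot, india, delta, bravo, golf.
Key observation: the order's first zero-slack moment is echo ((1, 2, 2, 2) needed, (3, 3, 2, 3) free — a requested resource with nothing to spare).
Step-by-step check:
  pool = (3, 3, 2, 3)
  run echo (needs (1, 2, 2, 2), free (3, 3, 2, 3)); after release of (0, 3, 1, 2) the pool is (3, 6, 3, 5)
  run alpha (needs (0, 5, 1, 5), free (3, 6, 3, 5)); after release of (1, 1, 3, 1) the pool is (4, 7, 6, 6)
  run foxtrot (needs (4, 1, 0, 2), free (4, 7, 6, 6)); after release of (2, 3, 0, 1) the pool is (6, 10, 6, 7)
  run india (needs (6, 3, 1, 1), free (6, 10, 6, 7)); after release of (3, 0, 0, 3) the pool is (9, 10, 6, 10)
  run delta (needs (5, 6, 2, 7), free (9, 10, 6, 10)); after release of (2, 3, 0, 0) the pool is (11, 13, 6, 10)
  run bravo (needs (3, 3, 4, 2), free (11, 13, 6, 10)); after release of (1, 0, 0, 0) the pool is (12, 13, 6, 10)
  run golf (needs (1, 3, 4, 2), free (12, 13, 6, 10)); after release of (1, 2, 0, 0) the pool is (13, 15, 6, 10)


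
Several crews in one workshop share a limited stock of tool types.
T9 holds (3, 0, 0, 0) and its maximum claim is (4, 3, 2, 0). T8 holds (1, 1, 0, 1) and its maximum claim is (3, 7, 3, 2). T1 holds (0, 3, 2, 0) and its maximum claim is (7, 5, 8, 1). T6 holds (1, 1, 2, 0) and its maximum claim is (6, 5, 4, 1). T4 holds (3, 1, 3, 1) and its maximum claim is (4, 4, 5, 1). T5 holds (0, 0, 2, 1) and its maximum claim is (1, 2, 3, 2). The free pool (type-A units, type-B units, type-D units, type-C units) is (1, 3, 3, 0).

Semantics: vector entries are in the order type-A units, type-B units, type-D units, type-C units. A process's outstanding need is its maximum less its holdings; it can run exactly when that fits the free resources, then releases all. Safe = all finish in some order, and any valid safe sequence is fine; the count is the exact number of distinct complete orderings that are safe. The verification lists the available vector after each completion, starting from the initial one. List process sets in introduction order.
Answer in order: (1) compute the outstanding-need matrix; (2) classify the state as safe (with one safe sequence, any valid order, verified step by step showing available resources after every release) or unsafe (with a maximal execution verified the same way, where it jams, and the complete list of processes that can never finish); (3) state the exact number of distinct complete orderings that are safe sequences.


(1) Remaining need (order type-A units, type-B units, type-D units, type-C units):
  T9: (1, 3, 2, 0)
  T8: (2, 6, 3, 1)
  T1: (7, 2, 6, 1)
  T6: (5, 4, 2, 1)
  T4: (1, 3, 2, 0)
  T5: (1, 2, 1, 1)
(2) The state is SAFE; one workable sequence: T4, T9, T6, T1, T8, T5.
Key observation: the first exact fit in this order is T4 — it needs (1, 3, 2, 0) with (1, 3, 3, 0) free, meeting a requested resource to the last unit.
Walking it through:
  pool = (1, 3, 3, 0)
  T4: need (1, 3, 2, 0) fits (1, 3, 3, 0); releases (3, 1, 3, 1), pool now (4, 4, 6, 1)
  T9: need (1, 3, 2, 0) fits (4, 4, 6, 1); releases (3, 0, 0, 0), pool now (7, 4, 6, 1)
  T6: need (5, 4, 2, 1) fits (7, 4, 6, 1); releases (1, 1, 2, 0), pool now (8, 5, 8, 1)
  T1: need (7, 2, 6, 1) fits (8, 5, 8, 1); releases (0, 3, 2, 0), pool now (8, 8, 10, 1)
  T8: need (2, 6, 3, 1) fits (8, 8, 10, 1); releases (1, 1, 0, 1), pool now (9, 9, 10, 2)
  T5: need (1, 2, 1, 1) fits (9, 9, 10, 2); releases (0, 0, 2, 1), pool now (9, 9, 12, 3)
(3) Precisely 27 of the possible complete orderings are safe sequences.


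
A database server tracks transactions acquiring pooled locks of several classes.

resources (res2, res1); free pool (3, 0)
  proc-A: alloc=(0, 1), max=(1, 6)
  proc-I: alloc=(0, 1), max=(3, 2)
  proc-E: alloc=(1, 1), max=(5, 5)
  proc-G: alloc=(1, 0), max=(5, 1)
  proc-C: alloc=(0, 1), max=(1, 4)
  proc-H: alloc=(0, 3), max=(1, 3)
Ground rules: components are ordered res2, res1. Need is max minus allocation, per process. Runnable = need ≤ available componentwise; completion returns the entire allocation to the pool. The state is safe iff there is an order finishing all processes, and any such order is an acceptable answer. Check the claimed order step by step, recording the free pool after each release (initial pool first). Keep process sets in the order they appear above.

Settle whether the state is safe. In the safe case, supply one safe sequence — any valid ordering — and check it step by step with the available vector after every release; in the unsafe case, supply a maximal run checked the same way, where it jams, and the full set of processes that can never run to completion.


The state is UNSAFE.
Key observation: no order helps: past proc-H, proc-I, proc-C, proc-A, the free pool tops out at (3, 6), below what each blocked process needs in res2.
A maximal execution: proc-H, proc-I, proc-C, proc-A — then nothing else fits. Verifying each step:
  pool = (3, 0)
  run proc-H (needs (1, 0), free (3, 0)); after release of (0, 3) the pool is (3, 3)
  run proc-I (needs (3, 1), free (3, 3)); after release of (0, 1) the pool is (3, 4)
  run proc-C (needs (1, 3), free (3, 4)); after release of (0, 1) the pool is (3, 5)
  run proc-A (needs (1, 5), free (3, 5)); after release of (0, 1) the pool is (3, 6)
  proc-E still needs (4, 4) but only (3, 6) is free — short on res2
  proc-G still needs (4, 1) but only (3, 6) is free — short on res2
Processes that can never finish: proc-E and proc-G.


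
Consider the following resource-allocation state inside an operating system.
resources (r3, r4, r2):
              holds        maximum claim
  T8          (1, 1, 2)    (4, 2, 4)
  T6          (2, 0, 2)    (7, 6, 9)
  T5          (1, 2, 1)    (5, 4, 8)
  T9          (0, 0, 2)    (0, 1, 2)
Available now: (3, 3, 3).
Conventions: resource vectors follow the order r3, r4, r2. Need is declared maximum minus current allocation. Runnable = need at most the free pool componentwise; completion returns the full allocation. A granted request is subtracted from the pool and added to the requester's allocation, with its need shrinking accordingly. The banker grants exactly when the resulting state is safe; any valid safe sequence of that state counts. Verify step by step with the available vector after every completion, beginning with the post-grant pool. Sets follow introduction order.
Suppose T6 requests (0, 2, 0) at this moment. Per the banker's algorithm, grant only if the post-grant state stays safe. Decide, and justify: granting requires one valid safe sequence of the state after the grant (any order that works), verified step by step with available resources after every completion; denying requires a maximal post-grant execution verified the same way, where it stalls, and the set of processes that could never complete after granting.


GRANT. The post-grant state is safe; one safe sequence: T9, T8, T5, T6.
Key observation: the transfer keeps a workable pool ((3, 1, 3)); T9 starts the safe sequence.
Step-by-step check of the post-grant state:
  pool = (3, 1, 3)
  T9: need (0, 1, 0) fits (3, 1, 3); releases (0, 0, 2), pool now (3, 1, 5)
  T8: need (3, 1, 2) fits (3, 1, 5); releases (1, 1, 2), pool now (4, 2, 7)
  T5: need (4, 2, 7) fits (4, 2, 7); releases (1, 2, 1), pool now (5, 4, 8)
  T6: need (5, 4, 7) fits (5, 4, 8); releases (2, 2, 2), pool now (7, 6, 10)


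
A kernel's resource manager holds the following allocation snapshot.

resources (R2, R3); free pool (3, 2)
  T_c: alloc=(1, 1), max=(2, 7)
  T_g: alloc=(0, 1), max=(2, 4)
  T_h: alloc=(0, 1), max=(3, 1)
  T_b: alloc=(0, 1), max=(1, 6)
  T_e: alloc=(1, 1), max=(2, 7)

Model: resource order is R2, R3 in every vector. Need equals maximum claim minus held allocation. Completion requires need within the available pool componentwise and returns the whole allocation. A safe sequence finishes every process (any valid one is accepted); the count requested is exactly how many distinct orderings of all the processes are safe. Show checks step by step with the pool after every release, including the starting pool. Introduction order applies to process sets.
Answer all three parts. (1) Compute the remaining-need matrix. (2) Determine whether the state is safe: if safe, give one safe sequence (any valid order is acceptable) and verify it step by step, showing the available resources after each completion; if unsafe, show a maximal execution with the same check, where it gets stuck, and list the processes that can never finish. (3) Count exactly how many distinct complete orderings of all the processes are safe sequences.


(1) Remaining need (order R2, R3):
  T_c: (1, 6)
  T_g: (2, 3)
  T_h: (3, 0)
  T_b: (1, 5)
  T_e: (1, 6)
(2) UNSAFE.
Key observation: after T_h, T_g complete, (3, 4) is the best the pool ever gets, yet each leftover process wants more R3.
The run T_h, T_g cannot be extended any further. Verifying each step:
  pool = (3, 2)
  T_h: need (3, 0) fits (3, 2); releases (0, 1), pool now (3, 3)
  T_g: need (2, 3) fits (3, 3); releases (0, 1), pool now (3, 4)
  T_c cannot run: need (1, 6) vs free (3, 4) (insufficient R3)
  T_b cannot run: need (1, 5) vs free (3, 4) (insufficient R3)
  T_e cannot run: need (1, 6) vs free (3, 4) (insufficient R3)
Permanently blocked: T_c, T_b and T_e.
(3) Precisely 0 of the possible complete orderings are safe sequences.


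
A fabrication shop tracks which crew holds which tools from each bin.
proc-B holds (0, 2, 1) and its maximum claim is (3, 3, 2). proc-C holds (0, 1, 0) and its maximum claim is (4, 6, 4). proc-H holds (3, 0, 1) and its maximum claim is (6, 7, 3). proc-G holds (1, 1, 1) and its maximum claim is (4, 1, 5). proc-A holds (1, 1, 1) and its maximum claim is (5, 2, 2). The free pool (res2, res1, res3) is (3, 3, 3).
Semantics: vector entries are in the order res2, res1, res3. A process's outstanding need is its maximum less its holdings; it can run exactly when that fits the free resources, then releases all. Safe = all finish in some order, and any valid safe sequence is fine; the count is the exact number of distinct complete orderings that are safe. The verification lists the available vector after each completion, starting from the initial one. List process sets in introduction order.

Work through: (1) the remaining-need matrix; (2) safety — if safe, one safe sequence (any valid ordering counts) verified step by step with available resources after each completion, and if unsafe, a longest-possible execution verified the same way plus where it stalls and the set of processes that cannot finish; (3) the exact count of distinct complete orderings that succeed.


(1) Remaining need (order res2, res1, res3):
  proc-B: (3, 1, 1)
  proc-C: (4, 5, 4)
  proc-H: (3, 7, 2)
  proc-G: (3, 0, 4)
  proc-A: (4, 1, 1)
(2) SAFE, for example via the order proc-B, proc-G, proc-A, proc-C, proc-H.
Key observation: the first exact fit in this order is proc-B — it needs (3, 1, 1) with (3, 3, 3) free, meeting a requested resource to the last unit.
Verifying each step:
  pool = (3, 3, 3)
  proc-B needs (3, 1, 1) <= (3, 3, 3) -> finishes; pool += (0, 2, 1) = (3, 5, 4)
  proc-G needs (3, 0, 4) <= (3, 5, 4) -> finishes; pool += (1, 1, 1) = (4, 6, 5)
  proc-A needs (4, 1, 1) <= (4, 6, 5) -> finishes; pool += (1, 1, 1) = (5, 7, 6)
  proc-C needs (4, 5, 4) <= (5, 7, 6) -> finishes; pool += (0, 1, 0) = (5, 8, 6)
  proc-H needs (3, 7, 2) <= (5, 8, 6) -> finishes; pool += (3, 0, 1) = (8, 8, 7)
(3) Exactly 4 of the possible complete orderings are safe sequences.


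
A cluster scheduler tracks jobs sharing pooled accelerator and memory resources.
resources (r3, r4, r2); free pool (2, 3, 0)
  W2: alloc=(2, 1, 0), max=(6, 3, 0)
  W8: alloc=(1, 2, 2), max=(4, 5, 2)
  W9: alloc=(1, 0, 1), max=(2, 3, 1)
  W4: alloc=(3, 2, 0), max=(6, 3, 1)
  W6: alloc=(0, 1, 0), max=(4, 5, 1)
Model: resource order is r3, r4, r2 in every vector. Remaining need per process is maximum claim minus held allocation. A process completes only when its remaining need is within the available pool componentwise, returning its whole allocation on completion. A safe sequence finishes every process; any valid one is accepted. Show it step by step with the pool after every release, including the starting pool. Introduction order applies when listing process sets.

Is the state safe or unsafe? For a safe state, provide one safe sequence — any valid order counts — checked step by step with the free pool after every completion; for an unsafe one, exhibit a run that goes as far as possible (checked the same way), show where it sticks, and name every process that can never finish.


SAFE. One safe sequence: W9, W4, W8, W6, W2.
Key observation: at W9 the run first touches a limit — (1, 3, 0) against (2, 3, 0), exact on a resource it actually requests.
Verifying each step:
  pool = (2, 3, 0)
  W9: need (1, 3, 0) fits (2, 3, 0); releases (1, 0, 1), pool now (3, 3, 1)
  W4: need (3, 1, 1) fits (3, 3, 1); releases (3, 2, 0), pool now (6, 5, 1)
  W8: need (3, 3, 0) fits (6, 5, 1); releases (1, 2, 2), pool now (7, 7, 3)
  W6: need (4, 4, 1) fits (7, 7, 3); releases (0, 1, 0), pool now (7, 8, 3)
  W2: need (4, 2, 0) fits (7, 8, 3); releases (2, 1, 0), pool now (9, 9, 3)


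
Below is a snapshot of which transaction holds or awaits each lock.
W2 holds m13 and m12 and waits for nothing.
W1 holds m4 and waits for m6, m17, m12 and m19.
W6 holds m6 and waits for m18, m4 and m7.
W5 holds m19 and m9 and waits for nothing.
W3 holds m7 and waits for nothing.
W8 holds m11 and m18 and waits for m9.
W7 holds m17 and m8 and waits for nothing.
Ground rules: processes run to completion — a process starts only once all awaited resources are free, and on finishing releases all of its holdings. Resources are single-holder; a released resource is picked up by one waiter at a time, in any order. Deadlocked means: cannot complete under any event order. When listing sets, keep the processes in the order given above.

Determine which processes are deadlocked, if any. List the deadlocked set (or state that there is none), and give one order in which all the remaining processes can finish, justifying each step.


Deadlocked set: W1 and W6.
Key observation: the waits loop around W1 -> W6 -> W1 with no way out; no other process is dragged down with it.
The rest can finish in the order W2, W3, W7, W5, W8.
Walking it through:
  W2: no waits; runs immediately, freeing m13 and m12
  W3: no waits; runs immediately, freeing m7
  W7: no waits; runs immediately, freeing m17 and m8
  W5: no waits; runs immediately, freeing m19 and m9
  run W8 (all its waits — m9 — are resolved); releases m11 and m18


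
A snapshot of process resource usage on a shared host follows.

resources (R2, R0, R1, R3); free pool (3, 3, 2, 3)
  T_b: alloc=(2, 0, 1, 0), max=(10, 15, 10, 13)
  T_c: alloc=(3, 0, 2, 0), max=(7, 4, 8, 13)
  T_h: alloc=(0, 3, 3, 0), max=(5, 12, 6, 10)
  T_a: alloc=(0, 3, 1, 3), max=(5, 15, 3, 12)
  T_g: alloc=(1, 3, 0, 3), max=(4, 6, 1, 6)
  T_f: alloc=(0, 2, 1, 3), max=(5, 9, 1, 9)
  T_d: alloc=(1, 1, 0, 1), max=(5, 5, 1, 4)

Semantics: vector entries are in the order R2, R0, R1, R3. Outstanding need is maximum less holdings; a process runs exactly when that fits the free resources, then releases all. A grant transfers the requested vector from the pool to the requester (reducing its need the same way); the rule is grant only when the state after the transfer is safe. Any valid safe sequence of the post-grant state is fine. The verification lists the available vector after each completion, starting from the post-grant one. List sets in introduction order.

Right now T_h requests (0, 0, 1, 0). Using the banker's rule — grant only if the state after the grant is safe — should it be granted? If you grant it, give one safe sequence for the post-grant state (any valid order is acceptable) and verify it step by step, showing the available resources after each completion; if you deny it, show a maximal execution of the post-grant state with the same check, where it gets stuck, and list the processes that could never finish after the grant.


GRANT — the state after the grant stays safe, e.g. via T_g, T_d, T_f, T_h, T_a, T_c, T_b.
Key observation: the transfer keeps a workable pool ((3, 3, 1, 3)); T_g starts the safe sequence.
Check on the post-grant state, step by step:
  pool = (3, 3, 1, 3)
  T_g: need (3, 3, 1, 3) fits (3, 3, 1, 3); releases (1, 3, 0, 3), pool now (4, 6, 1, 6)
  T_d: need (4, 4, 1, 3) fits (4, 6, 1, 6); releases (1, 1, 0, 1), pool now (5, 7, 1, 7)
  T_f: need (5, 7, 0, 6) fits (5, 7, 1, 7); releases (0, 2, 1, 3), pool now (5, 9, 2, 10)
  T_h: need (5, 9, 2, 10) fits (5, 9, 2, 10); releases (0, 3, 4, 0), pool now (5, 12, 6, 10)
  T_a: need (5, 12, 2, 9) fits (5, 12, 6, 10); releases (0, 3, 1, 3), pool now (5, 15, 7, 13)
  T_c: need (4, 4, 6, 13) fits (5, 15, 7, 13); releases (3, 0, 2, 0), pool now (8, 15, 9, 13)
  T_b: need (8, 15, 9, 13) fits (8, 15, 9, 13); releases (2, 0, 1, 0), pool now (10, 15, 10, 13)


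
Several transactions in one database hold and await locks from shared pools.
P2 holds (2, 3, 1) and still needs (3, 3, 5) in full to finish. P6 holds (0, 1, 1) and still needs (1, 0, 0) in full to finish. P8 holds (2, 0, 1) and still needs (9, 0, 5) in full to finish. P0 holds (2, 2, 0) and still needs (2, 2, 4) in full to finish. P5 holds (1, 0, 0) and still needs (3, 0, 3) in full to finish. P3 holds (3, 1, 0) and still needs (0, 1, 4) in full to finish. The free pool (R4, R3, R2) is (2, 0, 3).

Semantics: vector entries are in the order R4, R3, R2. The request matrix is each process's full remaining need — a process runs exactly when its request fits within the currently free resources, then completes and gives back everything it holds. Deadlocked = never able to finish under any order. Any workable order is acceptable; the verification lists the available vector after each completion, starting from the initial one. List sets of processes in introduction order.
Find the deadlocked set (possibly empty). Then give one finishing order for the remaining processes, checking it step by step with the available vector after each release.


The deadlocked set is P2 and P8.
Key observation: no order helps: past P6, P3, P5, P0, the free pool tops out at (8, 4, 4), below what each blocked process needs in R2.
A valid finishing order for the others: P6, P3, P5, P0. Step-by-step check:
  pool = (2, 0, 3)
  P6 needs (1, 0, 0) <= (2, 0, 3) -> finishes; pool += (0, 1, 1) = (2, 1, 4)
  P3 needs (0, 1, 4) <= (2, 1, 4) -> finishes; pool += (3, 1, 0) = (5, 2, 4)
  P5 needs (3, 0, 3) <= (5, 2, 4) -> finishes; pool += (1, 0, 0) = (6, 2, 4)
  P0 needs (2, 2, 4) <= (6, 2, 4) -> finishes; pool += (2, 2, 0) = (8, 4, 4)
The blocked processes can never fit:
  blocked: P2 wants (3, 3, 5), pool (8, 4, 4) — not enough R2
  blocked: P8 wants (9, 0, 5), pool (8, 4, 4) — not enough R4 and R2


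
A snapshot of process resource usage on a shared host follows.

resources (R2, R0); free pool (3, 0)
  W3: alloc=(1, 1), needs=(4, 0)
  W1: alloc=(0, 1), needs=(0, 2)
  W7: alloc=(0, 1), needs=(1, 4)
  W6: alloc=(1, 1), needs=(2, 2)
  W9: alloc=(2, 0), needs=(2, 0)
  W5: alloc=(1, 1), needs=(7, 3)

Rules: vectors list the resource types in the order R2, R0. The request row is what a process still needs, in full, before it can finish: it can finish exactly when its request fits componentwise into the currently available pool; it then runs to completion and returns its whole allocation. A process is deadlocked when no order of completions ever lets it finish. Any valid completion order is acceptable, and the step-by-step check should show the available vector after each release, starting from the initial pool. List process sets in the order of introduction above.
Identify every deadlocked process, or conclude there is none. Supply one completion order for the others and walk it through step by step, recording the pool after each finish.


Deadlocked set: W1, W7, W6 and W5.
Key observation: R0 is the bottleneck — with W9, W3 done the pool holds (6, 1), short of every remaining need.
One completion order for the rest: W9, W3. Step-by-step check:
  pool = (3, 0)
  W9: need (2, 0) fits (3, 0); releases (2, 0), pool now (5, 0)
  W3: need (4, 0) fits (5, 0); releases (1, 1), pool now (6, 1)
The blocked processes can never fit:
  W1 cannot run: need (0, 2) vs free (6, 1) (insufficient R0)
  W7 cannot run: need (1, 4) vs free (6, 1) (insufficient R0)
  W6 cannot run: need (2, 2) vs free (6, 1) (insufficient R0)
  W5 cannot run: need (7, 3) vs free (6, 1) (insufficient R2 and R0)


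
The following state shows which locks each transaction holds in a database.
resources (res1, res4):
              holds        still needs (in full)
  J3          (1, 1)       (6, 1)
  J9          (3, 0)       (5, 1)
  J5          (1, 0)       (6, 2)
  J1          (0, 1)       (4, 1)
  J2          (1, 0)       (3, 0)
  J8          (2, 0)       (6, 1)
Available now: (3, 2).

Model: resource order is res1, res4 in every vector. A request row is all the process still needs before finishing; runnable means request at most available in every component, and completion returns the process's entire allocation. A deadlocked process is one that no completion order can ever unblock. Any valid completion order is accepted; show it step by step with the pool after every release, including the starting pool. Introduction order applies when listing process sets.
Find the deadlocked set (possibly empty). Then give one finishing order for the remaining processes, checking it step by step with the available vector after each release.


The deadlocked set is J3, J9, J5 and J8.
Key observation: J2, J1 can finish, but then (4, 3) is all there is, and the blocked group's res1 demands exceed it.
One completion order for the rest: J2, J1. Walking it through:
  pool = (3, 2)
  run J2 (needs (3, 0), free (3, 2)); after release of (1, 0) the pool is (4, 2)
  run J1 (needs (4, 1), free (4, 2)); after release of (0, 1) the pool is (4, 3)
The stuck group stays short no matter what:
  J3 still needs (6, 1) but only (4, 3) is free — short on res1
  J9 still needs (5, 1) but only (4, 3) is free — short on res1
  J5 still needs (6, 2) but only (4, 3) is free — short on res1
  J8 still needs (6, 1) but only (4, 3) is free — short on res1


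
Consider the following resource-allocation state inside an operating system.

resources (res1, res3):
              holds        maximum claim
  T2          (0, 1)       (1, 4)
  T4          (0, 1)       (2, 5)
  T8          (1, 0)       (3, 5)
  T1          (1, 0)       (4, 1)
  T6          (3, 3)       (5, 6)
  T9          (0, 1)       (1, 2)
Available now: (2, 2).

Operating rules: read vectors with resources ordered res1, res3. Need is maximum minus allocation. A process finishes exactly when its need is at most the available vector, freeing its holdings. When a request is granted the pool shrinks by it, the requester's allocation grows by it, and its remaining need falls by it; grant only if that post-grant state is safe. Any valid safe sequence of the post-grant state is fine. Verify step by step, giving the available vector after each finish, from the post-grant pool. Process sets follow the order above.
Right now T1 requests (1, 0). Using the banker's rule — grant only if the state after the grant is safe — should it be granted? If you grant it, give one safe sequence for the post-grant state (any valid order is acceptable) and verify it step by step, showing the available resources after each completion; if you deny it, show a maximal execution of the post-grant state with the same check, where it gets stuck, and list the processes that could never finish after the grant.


DENY. Granting would leave the state unsafe.
Key observation: once T9, T2 finish, the pool peaks at (1, 4) — and every remaining process still needs more res1 than that.
Pretend the grant happened; the run T9, T2 goes as far as possible. Walking it through:
  pool = (1, 2)
  T9 needs (1, 1) <= (1, 2) -> finishes; pool += (0, 1) = (1, 3)
  T2 needs (1, 3) <= (1, 3) -> finishes; pool += (0, 1) = (1, 4)
  T4 still needs (2, 4) but only (1, 4) is free — short on res1
  T8 still needs (2, 5) but only (1, 4) is free — short on res1 and res3
  T1 still needs (2, 1) but only (1, 4) is free — short on res1
  T6 still needs (2, 3) but only (1, 4) is free — short on res1
Processes that could never finish after the grant: T4, T8, T1 and T6.


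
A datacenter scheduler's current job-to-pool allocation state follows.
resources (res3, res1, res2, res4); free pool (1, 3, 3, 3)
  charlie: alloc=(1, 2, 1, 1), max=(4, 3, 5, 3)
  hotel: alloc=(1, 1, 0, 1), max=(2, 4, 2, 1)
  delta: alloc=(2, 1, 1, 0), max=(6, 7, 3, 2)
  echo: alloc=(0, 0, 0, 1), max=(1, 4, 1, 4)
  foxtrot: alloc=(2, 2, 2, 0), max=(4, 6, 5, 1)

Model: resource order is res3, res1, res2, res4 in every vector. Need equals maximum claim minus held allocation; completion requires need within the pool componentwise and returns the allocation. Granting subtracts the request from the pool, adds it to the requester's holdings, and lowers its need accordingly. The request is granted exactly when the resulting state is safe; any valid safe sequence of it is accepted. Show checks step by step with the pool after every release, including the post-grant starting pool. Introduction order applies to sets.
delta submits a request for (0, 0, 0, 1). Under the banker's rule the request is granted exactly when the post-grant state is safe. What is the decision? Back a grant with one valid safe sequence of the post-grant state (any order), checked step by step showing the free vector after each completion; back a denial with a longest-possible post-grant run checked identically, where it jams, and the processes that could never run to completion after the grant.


GRANT — the state after the grant stays safe, e.g. via hotel, foxtrot, delta, echo, charlie.
Key observation: after the grant the pool drops to (1, 3, 3, 2), which still lets hotel finish first and unwind the rest.
Step-by-step check of the post-grant state:
  pool = (1, 3, 3, 2)
  run hotel (needs (1, 3, 2, 0), free (1, 3, 3, 2)); after release of (1, 1, 0, 1) the pool is (2, 4, 3, 3)
  run foxtrot (needs (2, 4, 3, 1), free (2, 4, 3, 3)); after release of (2, 2, 2, 0) the pool is (4, 6, 5, 3)
  run delta (needs (4, 6, 2, 1), free (4, 6, 5, 3)); after release of (2, 1, 1, 1) the pool is (6, 7, 6, 4)
  run echo (needs (1, 4, 1, 3), free (6, 7, 6, 4)); after release of (0, 0, 0, 1) the pool is (6, 7, 6, 5)
  run charlie (needs (3, 1, 4, 2), free (6, 7, 6, 5)); after release of (1, 2, 1, 1) the pool is (7, 9, 7, 6)


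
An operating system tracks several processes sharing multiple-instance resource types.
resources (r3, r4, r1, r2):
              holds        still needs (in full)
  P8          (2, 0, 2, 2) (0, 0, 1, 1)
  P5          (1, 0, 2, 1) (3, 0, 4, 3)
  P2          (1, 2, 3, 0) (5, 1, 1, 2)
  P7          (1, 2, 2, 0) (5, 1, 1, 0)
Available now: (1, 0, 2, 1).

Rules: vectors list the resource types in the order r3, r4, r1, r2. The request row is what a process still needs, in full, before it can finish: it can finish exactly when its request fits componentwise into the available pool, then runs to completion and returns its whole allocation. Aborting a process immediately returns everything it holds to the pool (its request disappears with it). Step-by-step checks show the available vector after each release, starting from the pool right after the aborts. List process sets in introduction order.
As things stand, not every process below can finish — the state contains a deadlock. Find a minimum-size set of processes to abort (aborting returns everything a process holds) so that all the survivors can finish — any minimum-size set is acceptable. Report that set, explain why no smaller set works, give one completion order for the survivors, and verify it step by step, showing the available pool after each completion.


Abort P7.
Key observation: P2 had no path to completion before; after the abort of P7 ((1, 2, 2, 0) returned), step 3 is where it fits.
No smaller set exists: with zero aborts the deadlock remains.
Survivors finish in the order: P8, P5, P2. Walking it through (pool after the aborts first):
  pool = (2, 2, 4, 1)
  run P8 (needs (0, 0, 1, 1), free (2, 2, 4, 1)); after release of (2, 0, 2, 2) the pool is (4, 2, 6, 3)
  run P5 (needs (3, 0, 4, 3), free (4, 2, 6, 3)); after release of (1, 0, 2, 1) the pool is (5, 2, 8, 4)
  run P2 (needs (5, 1, 1, 2), free (5, 2, 8, 4)); after release of (1, 2, 3, 0) the pool is (6, 4, 11, 4)


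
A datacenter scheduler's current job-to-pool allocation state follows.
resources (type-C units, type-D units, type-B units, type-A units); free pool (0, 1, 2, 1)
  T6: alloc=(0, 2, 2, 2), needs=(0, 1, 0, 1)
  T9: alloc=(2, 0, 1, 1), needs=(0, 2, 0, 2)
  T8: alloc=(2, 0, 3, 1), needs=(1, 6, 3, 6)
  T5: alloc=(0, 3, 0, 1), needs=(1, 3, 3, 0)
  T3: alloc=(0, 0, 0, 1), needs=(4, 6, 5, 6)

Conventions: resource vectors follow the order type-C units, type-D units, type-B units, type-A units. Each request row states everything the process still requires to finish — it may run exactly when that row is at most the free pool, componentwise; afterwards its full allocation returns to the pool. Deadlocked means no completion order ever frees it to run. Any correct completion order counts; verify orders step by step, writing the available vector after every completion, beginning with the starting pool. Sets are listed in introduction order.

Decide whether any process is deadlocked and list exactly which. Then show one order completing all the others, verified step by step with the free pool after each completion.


Deadlocked: T8 and T3.
Key observation: the pool after T6, T9, T5 is (2, 6, 5, 5); every surviving request exceeds it in type-A units, so progress ends there.
One completion order for the rest: T6, T9, T5. Step-by-step check:
  pool = (0, 1, 2, 1)
  T6 needs (0, 1, 0, 1) <= (0, 1, 2, 1) -> finishes; pool += (0, 2, 2, 2) = (0, 3, 4, 3)
  T9 needs (0, 2, 0, 2) <= (0, 3, 4, 3) -> finishes; pool += (2, 0, 1, 1) = (2, 3, 5, 4)
  T5 needs (1, 3, 3, 0) <= (2, 3, 5, 4) -> finishes; pool += (0, 3, 0, 1) = (2, 6, 5, 5)
None of the blocked processes ever fits:
  T8 cannot run: need (1, 6, 3, 6) vs free (2, 6, 5, 5) (insufficient type-A units)
  T3 cannot run: need (4, 6, 5, 6) vs free (2, 6, 5, 5) (insufficient type-C units and type-A units)


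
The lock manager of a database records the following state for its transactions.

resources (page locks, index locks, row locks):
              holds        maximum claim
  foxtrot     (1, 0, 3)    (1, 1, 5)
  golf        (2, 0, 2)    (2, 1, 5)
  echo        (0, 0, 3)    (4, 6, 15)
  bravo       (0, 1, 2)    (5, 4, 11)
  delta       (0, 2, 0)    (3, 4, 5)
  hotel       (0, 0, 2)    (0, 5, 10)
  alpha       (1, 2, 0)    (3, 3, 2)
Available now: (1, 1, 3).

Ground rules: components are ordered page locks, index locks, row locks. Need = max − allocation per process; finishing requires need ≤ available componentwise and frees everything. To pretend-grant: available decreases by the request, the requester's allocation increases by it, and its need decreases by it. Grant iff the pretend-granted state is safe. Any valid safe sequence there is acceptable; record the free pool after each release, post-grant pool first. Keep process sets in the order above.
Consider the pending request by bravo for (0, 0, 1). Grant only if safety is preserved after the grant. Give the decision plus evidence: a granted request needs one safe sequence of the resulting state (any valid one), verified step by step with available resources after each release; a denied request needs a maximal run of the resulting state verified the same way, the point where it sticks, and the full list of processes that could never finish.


DENY — the pretend-granted state is unsafe.
Key observation: the wall is row locks: completing foxtrot, golf, alpha, delta brings the pool only to (5, 5, 7), and all the rest need more.
Pretend the grant happened; the run foxtrot, golf, alpha, delta goes as far as possible. Check, step by step:
  pool = (1, 1, 2)
  run foxtrot (needs (0, 1, 2), free (1, 1, 2)); after release of (1, 0, 3) the pool is (2, 1, 5)
  run golf (needs (0, 1, 3), free (2, 1, 5)); after release of (2, 0, 2) the pool is (4, 1, 7)
  run alpha (needs (2, 1, 2), free (4, 1, 7)); after release of (1, 2, 0) the pool is (5, 3, 7)
  run delta (needs (3, 2, 5), free (5, 3, 7)); after release of (0, 2, 0) the pool is (5, 5, 7)
  echo still needs (4, 6, 12) but only (5, 5, 7) is free — short on index locks and row locks
  bravo still needs (5, 3, 8) but only (5, 5, 7) is free — short on row locks
  hotel still needs (0, 5, 8) but only (5, 5, 7) is free — short on row locks
Post-grant, the permanently blocked set is echo, bravo and hotel.


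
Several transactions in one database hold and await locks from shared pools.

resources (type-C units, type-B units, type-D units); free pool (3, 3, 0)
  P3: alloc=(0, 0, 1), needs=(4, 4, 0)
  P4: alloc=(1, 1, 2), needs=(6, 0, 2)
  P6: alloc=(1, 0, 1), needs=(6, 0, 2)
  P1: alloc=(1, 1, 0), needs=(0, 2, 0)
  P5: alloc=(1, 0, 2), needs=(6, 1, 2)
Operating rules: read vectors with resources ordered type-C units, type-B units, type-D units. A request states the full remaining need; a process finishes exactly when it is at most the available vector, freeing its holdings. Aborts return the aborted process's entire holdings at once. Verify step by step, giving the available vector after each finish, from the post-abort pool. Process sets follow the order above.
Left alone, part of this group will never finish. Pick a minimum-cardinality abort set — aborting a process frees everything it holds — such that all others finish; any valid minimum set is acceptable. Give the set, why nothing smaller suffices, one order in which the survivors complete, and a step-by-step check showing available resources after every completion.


The answer: abort P4 and P5.
Key observation: P6 had no path to completion before; after the abort of P4 and P5 ((2, 1, 4) returned), step 3 is where it fits.
Why nothing smaller works — every single abort fails: P3 alone leaves P4 blocked (short on type-C units and type-D units); P4 alone leaves P6 blocked (short on type-C units); P6 alone leaves P4 blocked (short on type-C units); P1 alone leaves P4 blocked (short on type-C units and type-D units); P5 alone leaves P4 blocked (short on type-C units).
Survivors finish in the order: P3, P1, P6. Verifying each step (pool after the aborts first):
  pool = (5, 4, 4)
  P3 needs (4, 4, 0) <= (5, 4, 4) -> finishes; pool += (0, 0, 1) = (5, 4, 5)
  P1 needs (0, 2, 0) <= (5, 4, 5) -> finishes; pool += (1, 1, 0) = (6, 5, 5)
  P6 needs (6, 0, 2) <= (6, 5, 5) -> finishes; pool += (1, 0, 1) = (7, 5, 6)


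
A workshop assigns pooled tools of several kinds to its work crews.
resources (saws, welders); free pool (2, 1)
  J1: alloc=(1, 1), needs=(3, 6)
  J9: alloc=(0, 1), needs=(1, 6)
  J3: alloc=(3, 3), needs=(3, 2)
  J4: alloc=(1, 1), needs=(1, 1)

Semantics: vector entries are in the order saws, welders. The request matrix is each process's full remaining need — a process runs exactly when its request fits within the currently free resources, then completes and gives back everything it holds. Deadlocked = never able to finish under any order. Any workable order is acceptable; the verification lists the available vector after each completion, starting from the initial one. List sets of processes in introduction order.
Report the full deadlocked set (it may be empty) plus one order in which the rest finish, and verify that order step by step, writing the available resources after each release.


The deadlocked set is J1 and J9.
Key observation: the pool after J4, J3 is (6, 5); every surviving request exceeds it in welders, so progress ends there.
The rest can finish in the order J4, J3. Verifying each step:
  pool = (2, 1)
  J4: need (1, 1) fits (2, 1); releases (1, 1), pool now (3, 2)
  J3: need (3, 2) fits (3, 2); releases (3, 3), pool now (6, 5)
None of the blocked processes ever fits:
  J1 still needs (3, 6) but only (6, 5) is free — short on welders
  J9 still needs (1, 6) but only (6, 5) is free — short on welders
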